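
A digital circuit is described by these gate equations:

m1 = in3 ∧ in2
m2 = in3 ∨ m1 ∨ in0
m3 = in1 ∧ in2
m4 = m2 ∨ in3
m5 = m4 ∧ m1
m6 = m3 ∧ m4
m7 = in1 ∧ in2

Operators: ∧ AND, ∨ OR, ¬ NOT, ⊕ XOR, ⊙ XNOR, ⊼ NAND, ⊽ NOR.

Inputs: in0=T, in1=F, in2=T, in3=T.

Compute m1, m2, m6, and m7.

m1 = T, m2 = T, m6 = F, m7 = F

m1 = in3 AND in2 = T AND T = T
m2 = in3 OR m1 OR in0 = T OR T OR T = T
m3 = in1 AND in2 = F AND T = F
m4 = m2 OR in3 = T OR T = T
m6 = m3 AND m4 = F AND T = F
m7 = in1 AND in2 = F AND T = F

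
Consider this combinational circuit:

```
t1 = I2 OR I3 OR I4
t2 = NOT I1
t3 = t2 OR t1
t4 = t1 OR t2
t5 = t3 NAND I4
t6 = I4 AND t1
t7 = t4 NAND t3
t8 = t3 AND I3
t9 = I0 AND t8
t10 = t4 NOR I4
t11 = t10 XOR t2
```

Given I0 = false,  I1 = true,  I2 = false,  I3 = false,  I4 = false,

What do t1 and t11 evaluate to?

t1 = false  t11 = true

t1 = I2 OR I3 OR I4 = false OR false OR false = false
t2 = NOT I1 = NOT true = false
t4 = t1 OR t2 = false OR false = false
t10 = t4 NOR I4 = false NOR false = true
t11 = t10 XOR t2 = true XOR false = true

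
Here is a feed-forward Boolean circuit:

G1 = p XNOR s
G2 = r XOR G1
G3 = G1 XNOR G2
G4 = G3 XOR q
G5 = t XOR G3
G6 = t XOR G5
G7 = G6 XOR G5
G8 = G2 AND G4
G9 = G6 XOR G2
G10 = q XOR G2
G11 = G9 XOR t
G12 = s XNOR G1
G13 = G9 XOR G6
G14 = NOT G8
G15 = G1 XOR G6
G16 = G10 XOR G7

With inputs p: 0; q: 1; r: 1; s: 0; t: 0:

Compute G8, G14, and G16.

G8 = 0  G14 = 1  G16 = 1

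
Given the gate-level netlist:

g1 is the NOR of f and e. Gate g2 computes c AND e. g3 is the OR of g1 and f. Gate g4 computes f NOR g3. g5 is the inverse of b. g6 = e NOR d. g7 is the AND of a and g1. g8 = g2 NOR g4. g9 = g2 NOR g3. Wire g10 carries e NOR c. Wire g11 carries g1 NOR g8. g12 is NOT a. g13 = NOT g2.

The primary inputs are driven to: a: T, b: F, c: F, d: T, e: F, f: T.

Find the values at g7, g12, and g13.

g7 = F; g12 = F; g13 = T

g1 = f NOR e = T NOR F = F
g2 = c AND e = F AND F = F
g7 = a AND g1 = T AND F = F
g12 = NOT a = NOT T = F
g13 = NOT g2 = NOT F = T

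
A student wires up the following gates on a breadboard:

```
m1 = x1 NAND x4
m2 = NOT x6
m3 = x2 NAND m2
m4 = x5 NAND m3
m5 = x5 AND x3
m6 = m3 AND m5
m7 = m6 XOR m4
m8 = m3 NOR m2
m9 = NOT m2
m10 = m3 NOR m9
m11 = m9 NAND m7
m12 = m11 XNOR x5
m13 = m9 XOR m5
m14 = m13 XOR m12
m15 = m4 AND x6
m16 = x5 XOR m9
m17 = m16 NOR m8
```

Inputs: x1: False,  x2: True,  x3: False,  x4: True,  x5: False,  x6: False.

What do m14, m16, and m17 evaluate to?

m14 = False; m16 = False; m17 = True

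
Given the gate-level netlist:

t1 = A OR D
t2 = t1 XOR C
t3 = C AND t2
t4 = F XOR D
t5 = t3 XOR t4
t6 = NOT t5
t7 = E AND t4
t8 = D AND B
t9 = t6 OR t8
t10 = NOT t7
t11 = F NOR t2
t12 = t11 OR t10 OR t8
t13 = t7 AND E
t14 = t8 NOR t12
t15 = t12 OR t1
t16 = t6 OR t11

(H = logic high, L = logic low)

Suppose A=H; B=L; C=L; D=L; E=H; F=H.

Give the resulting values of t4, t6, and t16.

t4 = H, t6 = L, t16 = L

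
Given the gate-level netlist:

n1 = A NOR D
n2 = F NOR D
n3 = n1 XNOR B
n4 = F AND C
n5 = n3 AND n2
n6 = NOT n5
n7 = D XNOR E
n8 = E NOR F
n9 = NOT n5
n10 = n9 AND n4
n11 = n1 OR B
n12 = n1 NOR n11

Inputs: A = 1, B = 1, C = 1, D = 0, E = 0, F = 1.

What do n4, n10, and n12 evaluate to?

n4 = 1, n10 = 1, n12 = 0

n1 = A NOR D = 1 NOR 0 = 0
n2 = F NOR D = 1 NOR 0 = 0
n3 = n1 XNOR B = 0 XNOR 1 = 0
n4 = F AND C = 1 AND 1 = 1
n5 = n3 AND n2 = 0 AND 0 = 0
n9 = NOT n5 = NOT 0 = 1
n10 = n9 AND n4 = 1 AND 1 = 1
n11 = n1 OR B = 0 OR 1 = 1
n12 = n1 NOR n11 = 0 NOR 1 = 0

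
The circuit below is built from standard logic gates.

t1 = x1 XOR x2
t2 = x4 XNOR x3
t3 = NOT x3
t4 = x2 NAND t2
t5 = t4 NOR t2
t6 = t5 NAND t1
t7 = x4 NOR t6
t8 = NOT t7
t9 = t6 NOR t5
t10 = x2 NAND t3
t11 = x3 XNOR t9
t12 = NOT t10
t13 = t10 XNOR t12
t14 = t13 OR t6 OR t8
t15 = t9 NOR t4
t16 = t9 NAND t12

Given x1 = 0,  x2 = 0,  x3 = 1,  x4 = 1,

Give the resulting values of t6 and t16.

t6 = 1; t16 = 1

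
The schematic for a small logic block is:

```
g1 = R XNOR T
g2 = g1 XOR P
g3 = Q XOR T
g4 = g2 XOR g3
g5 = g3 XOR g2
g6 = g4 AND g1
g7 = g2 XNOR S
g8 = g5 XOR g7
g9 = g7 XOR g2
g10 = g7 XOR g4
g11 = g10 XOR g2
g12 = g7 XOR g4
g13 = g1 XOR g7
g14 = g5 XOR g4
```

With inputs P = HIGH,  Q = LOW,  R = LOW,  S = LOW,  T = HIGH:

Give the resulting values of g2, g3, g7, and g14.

g2 = HIGH, g3 = HIGH, g7 = LOW, g14 = LOW

g1 = R XNOR T = LOW XNOR HIGH = LOW
g2 = g1 XOR P = LOW XOR HIGH = HIGH
g3 = Q XOR T = LOW XOR HIGH = HIGH
g4 = g2 XOR g3 = HIGH XOR HIGH = LOW
g5 = g3 XOR g2 = HIGH XOR HIGH = LOW
g7 = g2 XNOR S = HIGH XNOR LOW = LOW
g14 = g5 XOR g4 = LOW XOR LOW = LOW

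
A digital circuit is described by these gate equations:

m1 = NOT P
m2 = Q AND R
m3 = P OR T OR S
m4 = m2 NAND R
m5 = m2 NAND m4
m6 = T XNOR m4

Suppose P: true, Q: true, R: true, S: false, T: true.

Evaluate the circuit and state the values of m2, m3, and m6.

m2 = true, m3 = true, m6 = false

m2 = Q AND R = true AND true = true
m3 = P OR T OR S = true OR true OR false = true
m4 = m2 NAND R = true NAND true = false
m6 = T XNOR m4 = true XNOR false = false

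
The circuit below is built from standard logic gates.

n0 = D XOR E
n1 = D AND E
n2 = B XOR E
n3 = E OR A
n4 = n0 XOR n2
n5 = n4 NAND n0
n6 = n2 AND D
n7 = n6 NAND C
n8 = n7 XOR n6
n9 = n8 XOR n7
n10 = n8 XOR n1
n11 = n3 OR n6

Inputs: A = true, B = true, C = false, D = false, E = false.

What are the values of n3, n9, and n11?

n3 = true  n9 = false  n11 = true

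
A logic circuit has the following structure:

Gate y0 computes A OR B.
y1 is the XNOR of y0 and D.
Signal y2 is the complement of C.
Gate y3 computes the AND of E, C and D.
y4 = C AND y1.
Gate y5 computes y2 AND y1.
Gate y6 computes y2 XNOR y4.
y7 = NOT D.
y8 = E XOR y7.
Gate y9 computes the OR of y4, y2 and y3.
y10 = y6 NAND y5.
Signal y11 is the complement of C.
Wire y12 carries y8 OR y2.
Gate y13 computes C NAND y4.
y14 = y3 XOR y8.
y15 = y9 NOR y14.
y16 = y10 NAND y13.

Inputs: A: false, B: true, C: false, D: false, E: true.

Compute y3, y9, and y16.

y3 = false; y9 = true; y16 = false

y0 = A OR B = false OR true = true
y1 = y0 XNOR D = true XNOR false = false
y2 = NOT C = NOT false = true
y3 = E AND C AND D = true AND false AND false = false
y4 = C AND y1 = false AND false = false
y5 = y2 AND y1 = true AND false = false
y6 = y2 XNOR y4 = true XNOR false = false
y9 = y4 OR y2 OR y3 = false OR true OR false = true
y10 = y6 NAND y5 = false NAND false = true
y13 = C NAND y4 = false NAND false = true
y16 = y10 NAND y13 = true NAND true = false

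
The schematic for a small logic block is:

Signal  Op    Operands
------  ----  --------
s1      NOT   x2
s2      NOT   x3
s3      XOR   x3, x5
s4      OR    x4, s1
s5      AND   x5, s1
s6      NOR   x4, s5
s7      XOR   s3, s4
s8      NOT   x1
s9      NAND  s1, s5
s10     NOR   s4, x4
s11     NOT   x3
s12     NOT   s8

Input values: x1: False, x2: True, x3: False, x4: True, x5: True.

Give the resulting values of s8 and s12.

s8 = True; s12 = False

s8 = NOT x1 = NOT False = True
s12 = NOT s8 = NOT True = False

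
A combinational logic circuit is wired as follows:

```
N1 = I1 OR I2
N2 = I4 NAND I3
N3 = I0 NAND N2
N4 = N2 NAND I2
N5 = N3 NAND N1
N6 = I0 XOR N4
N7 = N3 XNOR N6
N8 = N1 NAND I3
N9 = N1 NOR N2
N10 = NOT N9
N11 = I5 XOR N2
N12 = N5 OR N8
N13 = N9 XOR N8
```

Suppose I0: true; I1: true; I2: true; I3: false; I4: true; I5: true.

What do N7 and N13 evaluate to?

N1 = I1 OR I2 = true OR true = true
N2 = I4 NAND I3 = true NAND false = true
N3 = I0 NAND N2 = true NAND true = false
N4 = N2 NAND I2 = true NAND true = false
N6 = I0 XOR N4 = true XOR false = true
N7 = N3 XNOR N6 = false XNOR true = false
N8 = N1 NAND I3 = true NAND false = true
N9 = N1 NOR N2 = true NOR true = false
N13 = N9 XOR N8 = false XOR true = true

N7 = false; N13 = true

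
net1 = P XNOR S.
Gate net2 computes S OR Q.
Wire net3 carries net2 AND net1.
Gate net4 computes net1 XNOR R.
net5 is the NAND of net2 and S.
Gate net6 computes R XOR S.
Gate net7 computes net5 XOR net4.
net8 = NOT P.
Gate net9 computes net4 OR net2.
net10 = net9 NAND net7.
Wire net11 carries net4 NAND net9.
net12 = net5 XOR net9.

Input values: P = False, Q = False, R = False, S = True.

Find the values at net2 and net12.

net1 = P XNOR S = False XNOR True = False
net2 = S OR Q = True OR False = True
net4 = net1 XNOR R = False XNOR False = True
net5 = net2 NAND S = True NAND True = False
net9 = net4 OR net2 = True OR True = True
net12 = net5 XOR net9 = False XOR True = True

net2 = True  net12 = True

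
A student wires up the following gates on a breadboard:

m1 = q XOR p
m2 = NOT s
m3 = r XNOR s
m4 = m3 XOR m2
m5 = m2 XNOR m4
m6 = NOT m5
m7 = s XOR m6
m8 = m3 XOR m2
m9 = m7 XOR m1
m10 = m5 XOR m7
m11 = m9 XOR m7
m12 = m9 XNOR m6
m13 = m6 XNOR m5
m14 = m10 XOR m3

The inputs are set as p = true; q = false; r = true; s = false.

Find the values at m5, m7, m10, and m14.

m5 = true, m7 = false, m10 = true, m14 = true

m2 = NOT s = NOT false = true
m3 = r XNOR s = true XNOR false = false
m4 = m3 XOR m2 = false XOR true = true
m5 = m2 XNOR m4 = true XNOR true = true
m6 = NOT m5 = NOT true = false
m7 = s XOR m6 = false XOR false = false
m10 = m5 XOR m7 = true XOR false = true
m14 = m10 XOR m3 = true XOR false = true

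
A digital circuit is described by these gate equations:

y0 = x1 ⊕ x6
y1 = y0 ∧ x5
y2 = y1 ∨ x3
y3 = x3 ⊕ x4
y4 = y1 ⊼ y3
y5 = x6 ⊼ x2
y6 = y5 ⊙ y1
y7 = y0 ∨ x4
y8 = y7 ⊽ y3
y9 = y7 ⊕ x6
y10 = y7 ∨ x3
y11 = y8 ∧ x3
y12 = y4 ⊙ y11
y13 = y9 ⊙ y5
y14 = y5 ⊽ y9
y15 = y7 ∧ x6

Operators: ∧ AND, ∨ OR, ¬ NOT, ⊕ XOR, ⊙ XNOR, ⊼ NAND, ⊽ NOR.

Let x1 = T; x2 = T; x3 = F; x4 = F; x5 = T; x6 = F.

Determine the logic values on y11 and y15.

y11 = F, y15 = F

y0 = x1 XOR x6 = T XOR F = T
y3 = x3 XOR x4 = F XOR F = F
y7 = y0 OR x4 = T OR F = T
y8 = y7 NOR y3 = T NOR F = F
y11 = y8 AND x3 = F AND F = F
y15 = y7 AND x6 = T AND F = F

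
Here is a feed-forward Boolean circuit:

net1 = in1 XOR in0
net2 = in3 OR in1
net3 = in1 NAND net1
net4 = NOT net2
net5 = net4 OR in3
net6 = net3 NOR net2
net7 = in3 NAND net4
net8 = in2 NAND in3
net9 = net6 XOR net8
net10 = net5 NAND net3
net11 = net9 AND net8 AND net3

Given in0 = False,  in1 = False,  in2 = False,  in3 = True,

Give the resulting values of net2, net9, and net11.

net2 = True; net9 = True; net11 = True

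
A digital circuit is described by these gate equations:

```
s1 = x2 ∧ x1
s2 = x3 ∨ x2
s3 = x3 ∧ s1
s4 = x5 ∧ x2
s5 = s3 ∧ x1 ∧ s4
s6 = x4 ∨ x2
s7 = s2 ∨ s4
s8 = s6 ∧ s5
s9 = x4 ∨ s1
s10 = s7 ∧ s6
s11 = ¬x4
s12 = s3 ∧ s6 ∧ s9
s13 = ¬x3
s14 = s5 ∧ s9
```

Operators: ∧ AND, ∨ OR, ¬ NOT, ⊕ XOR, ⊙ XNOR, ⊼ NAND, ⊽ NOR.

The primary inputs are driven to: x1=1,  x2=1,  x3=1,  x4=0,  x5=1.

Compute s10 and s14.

s10 = 1  s14 = 1

s1 = x2 AND x1 = 1 AND 1 = 1
s2 = x3 OR x2 = 1 OR 1 = 1
s3 = x3 AND s1 = 1 AND 1 = 1
s4 = x5 AND x2 = 1 AND 1 = 1
s5 = s3 AND x1 AND s4 = 1 AND 1 AND 1 = 1
s6 = x4 OR x2 = 0 OR 1 = 1
s7 = s2 OR s4 = 1 OR 1 = 1
s9 = x4 OR s1 = 0 OR 1 = 1
s10 = s7 AND s6 = 1 AND 1 = 1
s14 = s5 AND s9 = 1 AND 1 = 1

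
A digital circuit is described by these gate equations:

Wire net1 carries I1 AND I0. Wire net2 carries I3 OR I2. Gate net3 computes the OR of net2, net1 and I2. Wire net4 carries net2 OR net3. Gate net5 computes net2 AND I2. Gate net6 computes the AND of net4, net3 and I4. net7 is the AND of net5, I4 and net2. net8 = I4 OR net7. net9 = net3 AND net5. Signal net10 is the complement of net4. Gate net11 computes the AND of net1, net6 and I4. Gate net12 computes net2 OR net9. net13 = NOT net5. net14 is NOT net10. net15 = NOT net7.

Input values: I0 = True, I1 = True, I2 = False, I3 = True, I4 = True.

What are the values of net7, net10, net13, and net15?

net7 = False, net10 = False, net13 = True, net15 = True

net1 = I1 AND I0 = True AND True = True
net2 = I3 OR I2 = True OR False = True
net3 = net2 OR net1 OR I2 = True OR True OR False = True
net4 = net2 OR net3 = True OR True = True
net5 = net2 AND I2 = True AND False = False
net7 = net5 AND I4 AND net2 = False AND True AND True = False
net10 = NOT net4 = NOT True = False
net13 = NOT net5 = NOT False = True
net15 = NOT net7 = NOT False = True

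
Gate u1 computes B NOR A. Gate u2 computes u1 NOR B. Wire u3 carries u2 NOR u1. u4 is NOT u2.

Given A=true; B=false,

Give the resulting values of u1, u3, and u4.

u1 = B NOR A = false NOR true = false
u2 = u1 NOR B = false NOR false = true
u3 = u2 NOR u1 = true NOR false = false
u4 = NOT u2 = NOT true = false

u1 = false, u3 = false, u4 = false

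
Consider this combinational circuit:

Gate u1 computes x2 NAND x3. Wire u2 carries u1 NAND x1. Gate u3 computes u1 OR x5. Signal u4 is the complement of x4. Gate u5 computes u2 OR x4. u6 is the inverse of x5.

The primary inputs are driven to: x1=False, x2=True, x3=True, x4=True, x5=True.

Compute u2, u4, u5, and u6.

u2 = True  u4 = False  u5 = True  u6 = False

u1 = x2 NAND x3 = True NAND True = False
u2 = u1 NAND x1 = False NAND False = True
u4 = NOT x4 = NOT True = False
u5 = u2 OR x4 = True OR True = True
u6 = NOT x5 = NOT True = False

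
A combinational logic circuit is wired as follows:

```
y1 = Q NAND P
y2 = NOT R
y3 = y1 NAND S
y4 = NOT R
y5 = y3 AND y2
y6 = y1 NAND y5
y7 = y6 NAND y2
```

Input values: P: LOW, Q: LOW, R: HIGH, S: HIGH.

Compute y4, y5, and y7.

y4 = LOW, y5 = LOW, y7 = HIGH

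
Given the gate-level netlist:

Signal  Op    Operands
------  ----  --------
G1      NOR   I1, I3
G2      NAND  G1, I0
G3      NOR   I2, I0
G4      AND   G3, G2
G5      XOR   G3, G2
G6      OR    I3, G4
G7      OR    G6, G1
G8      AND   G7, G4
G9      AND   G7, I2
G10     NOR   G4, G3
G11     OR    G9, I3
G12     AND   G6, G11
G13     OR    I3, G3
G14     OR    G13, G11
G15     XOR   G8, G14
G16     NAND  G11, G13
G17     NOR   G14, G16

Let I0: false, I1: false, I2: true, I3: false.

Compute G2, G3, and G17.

G2 = true  G3 = false  G17 = false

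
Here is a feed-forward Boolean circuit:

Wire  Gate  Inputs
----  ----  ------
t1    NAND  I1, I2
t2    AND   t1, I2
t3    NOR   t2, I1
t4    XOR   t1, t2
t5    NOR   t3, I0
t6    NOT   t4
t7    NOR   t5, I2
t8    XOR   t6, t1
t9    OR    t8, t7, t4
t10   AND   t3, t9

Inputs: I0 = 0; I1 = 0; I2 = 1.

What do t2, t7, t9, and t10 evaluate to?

t2 = 1; t7 = 0; t9 = 0; t10 = 0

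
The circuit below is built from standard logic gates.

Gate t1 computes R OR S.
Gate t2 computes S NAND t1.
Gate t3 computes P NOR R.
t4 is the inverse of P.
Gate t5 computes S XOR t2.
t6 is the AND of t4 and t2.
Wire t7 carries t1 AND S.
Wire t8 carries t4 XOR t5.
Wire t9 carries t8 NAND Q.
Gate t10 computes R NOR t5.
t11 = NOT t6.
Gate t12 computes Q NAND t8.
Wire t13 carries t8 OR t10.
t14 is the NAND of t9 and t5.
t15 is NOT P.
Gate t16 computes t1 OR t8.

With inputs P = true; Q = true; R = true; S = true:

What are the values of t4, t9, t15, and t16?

t4 = false, t9 = false, t15 = false, t16 = true

t1 = R OR S = true OR true = true
t2 = S NAND t1 = true NAND true = false
t4 = NOT P = NOT true = false
t5 = S XOR t2 = true XOR false = true
t8 = t4 XOR t5 = false XOR true = true
t9 = t8 NAND Q = true NAND true = false
t15 = NOT P = NOT true = false
t16 = t1 OR t8 = true OR true = true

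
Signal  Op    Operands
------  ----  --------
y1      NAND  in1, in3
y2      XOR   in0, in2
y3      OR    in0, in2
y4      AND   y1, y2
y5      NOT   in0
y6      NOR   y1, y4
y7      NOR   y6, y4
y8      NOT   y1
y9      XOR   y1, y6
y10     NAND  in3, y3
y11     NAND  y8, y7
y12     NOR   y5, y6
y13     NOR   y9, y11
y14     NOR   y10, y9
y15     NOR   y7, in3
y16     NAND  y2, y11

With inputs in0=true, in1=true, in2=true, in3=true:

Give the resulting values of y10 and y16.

y10 = false, y16 = true

y1 = in1 NAND in3 = true NAND true = false
y2 = in0 XOR in2 = true XOR true = false
y3 = in0 OR in2 = true OR true = true
y4 = y1 AND y2 = false AND false = false
y6 = y1 NOR y4 = false NOR false = true
y7 = y6 NOR y4 = true NOR false = false
y8 = NOT y1 = NOT false = true
y10 = in3 NAND y3 = true NAND true = false
y11 = y8 NAND y7 = true NAND false = true
y16 = y2 NAND y11 = false NAND true = true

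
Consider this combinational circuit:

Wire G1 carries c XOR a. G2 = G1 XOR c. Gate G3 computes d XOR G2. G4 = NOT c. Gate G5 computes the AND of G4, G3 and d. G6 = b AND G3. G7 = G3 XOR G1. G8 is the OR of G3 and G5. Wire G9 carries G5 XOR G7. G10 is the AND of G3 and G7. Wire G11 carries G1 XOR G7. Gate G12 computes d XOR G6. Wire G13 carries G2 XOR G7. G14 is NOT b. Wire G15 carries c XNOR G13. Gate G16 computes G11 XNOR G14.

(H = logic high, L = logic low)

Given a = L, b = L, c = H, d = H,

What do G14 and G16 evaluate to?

G1 = c XOR a = H XOR L = H
G2 = G1 XOR c = H XOR H = L
G3 = d XOR G2 = H XOR L = H
G7 = G3 XOR G1 = H XOR H = L
G11 = G1 XOR G7 = H XOR L = H
G14 = NOT b = NOT L = H
G16 = G11 XNOR G14 = H XNOR H = H

G14 = H, G16 = H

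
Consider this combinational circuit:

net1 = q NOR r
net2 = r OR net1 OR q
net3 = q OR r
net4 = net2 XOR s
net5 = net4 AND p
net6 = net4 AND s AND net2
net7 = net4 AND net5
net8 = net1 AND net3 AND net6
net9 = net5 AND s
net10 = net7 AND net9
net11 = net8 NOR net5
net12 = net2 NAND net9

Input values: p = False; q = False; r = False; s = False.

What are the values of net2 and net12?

net1 = q NOR r = False NOR False = True
net2 = r OR net1 OR q = False OR True OR False = True
net4 = net2 XOR s = True XOR False = True
net5 = net4 AND p = True AND False = False
net9 = net5 AND s = False AND False = False
net12 = net2 NAND net9 = True NAND False = True

net2 = True, net12 = True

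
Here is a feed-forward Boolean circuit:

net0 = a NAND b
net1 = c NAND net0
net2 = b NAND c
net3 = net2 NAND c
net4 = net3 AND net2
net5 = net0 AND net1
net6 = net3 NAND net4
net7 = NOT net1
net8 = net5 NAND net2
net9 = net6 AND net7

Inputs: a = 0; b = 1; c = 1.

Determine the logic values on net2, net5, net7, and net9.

net2 = 0  net5 = 0  net7 = 1  net9 = 1

net0 = a NAND b = 0 NAND 1 = 1
net1 = c NAND net0 = 1 NAND 1 = 0
net2 = b NAND c = 1 NAND 1 = 0
net3 = net2 NAND c = 0 NAND 1 = 1
net4 = net3 AND net2 = 1 AND 0 = 0
net5 = net0 AND net1 = 1 AND 0 = 0
net6 = net3 NAND net4 = 1 NAND 0 = 1
net7 = NOT net1 = NOT 0 = 1
net9 = net6 AND net7 = 1 AND 1 = 1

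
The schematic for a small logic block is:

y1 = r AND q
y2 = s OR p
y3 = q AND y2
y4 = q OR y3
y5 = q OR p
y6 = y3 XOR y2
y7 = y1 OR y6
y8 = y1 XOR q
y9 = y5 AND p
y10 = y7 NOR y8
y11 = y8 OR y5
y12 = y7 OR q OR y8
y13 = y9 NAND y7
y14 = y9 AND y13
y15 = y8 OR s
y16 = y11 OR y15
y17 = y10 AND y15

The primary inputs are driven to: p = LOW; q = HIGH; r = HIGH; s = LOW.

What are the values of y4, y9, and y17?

y1 = r AND q = HIGH AND HIGH = HIGH
y2 = s OR p = LOW OR LOW = LOW
y3 = q AND y2 = HIGH AND LOW = LOW
y4 = q OR y3 = HIGH OR LOW = HIGH
y5 = q OR p = HIGH OR LOW = HIGH
y6 = y3 XOR y2 = LOW XOR LOW = LOW
y7 = y1 OR y6 = HIGH OR LOW = HIGH
y8 = y1 XOR q = HIGH XOR HIGH = LOW
y9 = y5 AND p = HIGH AND LOW = LOW
y10 = y7 NOR y8 = HIGH NOR LOW = LOW
y15 = y8 OR s = LOW OR LOW = LOW
y17 = y10 AND y15 = LOW AND LOW = LOW

y4 = HIGH; y9 = LOW; y17 = LOW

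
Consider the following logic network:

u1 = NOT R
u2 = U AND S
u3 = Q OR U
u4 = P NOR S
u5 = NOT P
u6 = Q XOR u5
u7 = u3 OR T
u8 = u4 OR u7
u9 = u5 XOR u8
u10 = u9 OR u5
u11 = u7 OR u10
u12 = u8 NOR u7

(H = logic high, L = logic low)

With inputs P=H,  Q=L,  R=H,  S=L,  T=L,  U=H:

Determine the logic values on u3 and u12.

u3 = H  u12 = L

u3 = Q OR U = L OR H = H
u4 = P NOR S = H NOR L = L
u7 = u3 OR T = H OR L = H
u8 = u4 OR u7 = L OR H = H
u12 = u8 NOR u7 = H NOR H = L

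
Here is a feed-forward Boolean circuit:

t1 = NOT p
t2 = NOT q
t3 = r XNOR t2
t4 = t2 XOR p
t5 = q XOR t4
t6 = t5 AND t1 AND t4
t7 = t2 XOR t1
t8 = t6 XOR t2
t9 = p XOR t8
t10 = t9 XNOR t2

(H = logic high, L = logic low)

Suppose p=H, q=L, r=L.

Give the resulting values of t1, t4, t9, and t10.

t1 = L; t4 = L; t9 = L; t10 = L

t1 = NOT p = NOT H = L
t2 = NOT q = NOT L = H
t4 = t2 XOR p = H XOR H = L
t5 = q XOR t4 = L XOR L = L
t6 = t5 AND t1 AND t4 = L AND L AND L = L
t8 = t6 XOR t2 = L XOR H = H
t9 = p XOR t8 = H XOR H = L
t10 = t9 XNOR t2 = L XNOR H = L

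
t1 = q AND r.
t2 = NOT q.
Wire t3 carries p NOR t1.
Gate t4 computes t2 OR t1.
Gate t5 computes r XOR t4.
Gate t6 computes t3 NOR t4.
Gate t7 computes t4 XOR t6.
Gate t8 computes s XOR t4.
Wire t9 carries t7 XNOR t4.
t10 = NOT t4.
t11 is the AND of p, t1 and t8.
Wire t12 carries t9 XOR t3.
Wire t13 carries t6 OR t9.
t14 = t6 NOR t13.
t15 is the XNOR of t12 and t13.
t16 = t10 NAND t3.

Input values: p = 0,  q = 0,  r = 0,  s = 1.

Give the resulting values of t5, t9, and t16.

t1 = q AND r = 0 AND 0 = 0
t2 = NOT q = NOT 0 = 1
t3 = p NOR t1 = 0 NOR 0 = 1
t4 = t2 OR t1 = 1 OR 0 = 1
t5 = r XOR t4 = 0 XOR 1 = 1
t6 = t3 NOR t4 = 1 NOR 1 = 0
t7 = t4 XOR t6 = 1 XOR 0 = 1
t9 = t7 XNOR t4 = 1 XNOR 1 = 1
t10 = NOT t4 = NOT 1 = 0
t16 = t10 NAND t3 = 0 NAND 1 = 1

t5 = 1, t9 = 1, t16 = 1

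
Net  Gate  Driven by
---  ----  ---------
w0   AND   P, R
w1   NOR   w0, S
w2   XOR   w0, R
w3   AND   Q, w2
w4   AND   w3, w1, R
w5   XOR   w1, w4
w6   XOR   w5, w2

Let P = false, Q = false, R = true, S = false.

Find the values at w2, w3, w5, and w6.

w2 = true, w3 = false, w5 = true, w6 = false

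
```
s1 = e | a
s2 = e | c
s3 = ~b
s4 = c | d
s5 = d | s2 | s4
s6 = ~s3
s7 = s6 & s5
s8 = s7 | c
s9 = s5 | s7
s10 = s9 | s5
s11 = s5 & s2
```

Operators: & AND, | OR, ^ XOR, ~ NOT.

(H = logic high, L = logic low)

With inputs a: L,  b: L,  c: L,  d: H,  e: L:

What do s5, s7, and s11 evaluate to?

s5 = H  s7 = L  s11 = L

s2 = e OR c = L OR L = L
s3 = NOT b = NOT L = H
s4 = c OR d = L OR H = H
s5 = d OR s2 OR s4 = H OR L OR H = H
s6 = NOT s3 = NOT H = L
s7 = s6 AND s5 = L AND H = L
s11 = s5 AND s2 = H AND L = L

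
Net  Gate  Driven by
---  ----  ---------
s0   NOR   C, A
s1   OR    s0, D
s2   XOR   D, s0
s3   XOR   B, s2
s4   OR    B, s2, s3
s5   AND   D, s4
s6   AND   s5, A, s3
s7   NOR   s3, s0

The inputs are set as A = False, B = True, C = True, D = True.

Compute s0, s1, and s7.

s0 = False, s1 = True, s7 = True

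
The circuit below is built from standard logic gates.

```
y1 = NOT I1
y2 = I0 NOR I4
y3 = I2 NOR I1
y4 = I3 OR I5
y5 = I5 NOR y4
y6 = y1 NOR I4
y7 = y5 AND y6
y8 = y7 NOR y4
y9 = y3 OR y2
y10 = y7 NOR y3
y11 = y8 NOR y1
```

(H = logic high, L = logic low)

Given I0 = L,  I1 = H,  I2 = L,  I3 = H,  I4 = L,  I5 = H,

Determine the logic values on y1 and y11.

y1 = NOT I1 = NOT H = L
y4 = I3 OR I5 = H OR H = H
y5 = I5 NOR y4 = H NOR H = L
y6 = y1 NOR I4 = L NOR L = H
y7 = y5 AND y6 = L AND H = L
y8 = y7 NOR y4 = L NOR H = L
y11 = y8 NOR y1 = L NOR L = H

y1 = L  y11 = H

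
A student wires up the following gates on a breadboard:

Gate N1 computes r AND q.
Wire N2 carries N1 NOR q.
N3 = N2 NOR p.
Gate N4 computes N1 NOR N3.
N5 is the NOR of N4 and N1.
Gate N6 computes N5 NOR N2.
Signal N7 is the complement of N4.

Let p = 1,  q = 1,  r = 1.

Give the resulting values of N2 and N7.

N1 = r AND q = 1 AND 1 = 1
N2 = N1 NOR q = 1 NOR 1 = 0
N3 = N2 NOR p = 0 NOR 1 = 0
N4 = N1 NOR N3 = 1 NOR 0 = 0
N7 = NOT N4 = NOT 0 = 1

N2 = 0  N7 = 1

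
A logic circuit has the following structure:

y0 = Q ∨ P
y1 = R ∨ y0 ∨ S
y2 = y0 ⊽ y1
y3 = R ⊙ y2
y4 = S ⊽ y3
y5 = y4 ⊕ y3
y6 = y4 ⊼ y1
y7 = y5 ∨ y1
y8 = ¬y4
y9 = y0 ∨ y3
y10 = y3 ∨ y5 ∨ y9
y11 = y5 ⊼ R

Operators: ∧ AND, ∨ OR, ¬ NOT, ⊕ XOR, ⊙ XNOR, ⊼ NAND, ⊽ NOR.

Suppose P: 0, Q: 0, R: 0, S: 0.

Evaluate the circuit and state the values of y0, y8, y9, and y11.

y0 = Q OR P = 0 OR 0 = 0
y1 = R OR y0 OR S = 0 OR 0 OR 0 = 0
y2 = y0 NOR y1 = 0 NOR 0 = 1
y3 = R XNOR y2 = 0 XNOR 1 = 0
y4 = S NOR y3 = 0 NOR 0 = 1
y5 = y4 XOR y3 = 1 XOR 0 = 1
y8 = NOT y4 = NOT 1 = 0
y9 = y0 OR y3 = 0 OR 0 = 0
y11 = y5 NAND R = 1 NAND 0 = 1

y0 = 0  y8 = 0  y9 = 0  y11 = 1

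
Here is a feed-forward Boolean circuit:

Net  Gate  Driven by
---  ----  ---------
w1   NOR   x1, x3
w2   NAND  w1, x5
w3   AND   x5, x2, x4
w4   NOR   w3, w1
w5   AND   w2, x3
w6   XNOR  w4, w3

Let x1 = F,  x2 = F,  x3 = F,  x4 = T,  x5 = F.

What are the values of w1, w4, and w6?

w1 = T; w4 = F; w6 = T

w1 = x1 NOR x3 = F NOR F = T
w3 = x5 AND x2 AND x4 = F AND F AND T = F
w4 = w3 NOR w1 = F NOR T = F
w6 = w4 XNOR w3 = F XNOR F = T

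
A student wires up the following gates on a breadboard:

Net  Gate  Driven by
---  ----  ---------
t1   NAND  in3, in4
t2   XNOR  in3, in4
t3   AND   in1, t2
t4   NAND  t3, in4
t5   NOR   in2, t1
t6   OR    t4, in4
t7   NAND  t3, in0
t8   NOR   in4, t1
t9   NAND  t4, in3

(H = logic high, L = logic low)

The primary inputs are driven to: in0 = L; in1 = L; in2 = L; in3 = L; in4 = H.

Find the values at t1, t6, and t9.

t1 = H, t6 = H, t9 = H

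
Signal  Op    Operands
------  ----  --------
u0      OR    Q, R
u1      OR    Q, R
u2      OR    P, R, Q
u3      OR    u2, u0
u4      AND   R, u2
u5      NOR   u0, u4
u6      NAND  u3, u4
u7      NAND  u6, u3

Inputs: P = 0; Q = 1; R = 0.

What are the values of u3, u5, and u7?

u0 = Q OR R = 1 OR 0 = 1
u2 = P OR R OR Q = 0 OR 0 OR 1 = 1
u3 = u2 OR u0 = 1 OR 1 = 1
u4 = R AND u2 = 0 AND 1 = 0
u5 = u0 NOR u4 = 1 NOR 0 = 0
u6 = u3 NAND u4 = 1 NAND 0 = 1
u7 = u6 NAND u3 = 1 NAND 1 = 0

u3 = 1  u5 = 0  u7 = 0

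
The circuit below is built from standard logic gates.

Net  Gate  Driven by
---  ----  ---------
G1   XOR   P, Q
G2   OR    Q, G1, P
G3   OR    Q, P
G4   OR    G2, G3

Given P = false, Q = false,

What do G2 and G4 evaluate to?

G2 = false, G4 = false

G1 = P XOR Q = false XOR false = false
G2 = Q OR G1 OR P = false OR false OR false = false
G3 = Q OR P = false OR false = false
G4 = G2 OR G3 = false OR false = false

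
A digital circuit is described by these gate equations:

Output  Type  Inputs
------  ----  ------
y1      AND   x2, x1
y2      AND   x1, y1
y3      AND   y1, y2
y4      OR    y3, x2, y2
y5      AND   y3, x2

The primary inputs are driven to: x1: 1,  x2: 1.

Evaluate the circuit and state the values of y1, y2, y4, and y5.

y1 = x2 AND x1 = 1 AND 1 = 1
y2 = x1 AND y1 = 1 AND 1 = 1
y3 = y1 AND y2 = 1 AND 1 = 1
y4 = y3 OR x2 OR y2 = 1 OR 1 OR 1 = 1
y5 = y3 AND x2 = 1 AND 1 = 1

y1 = 1, y2 = 1, y4 = 1, y5 = 1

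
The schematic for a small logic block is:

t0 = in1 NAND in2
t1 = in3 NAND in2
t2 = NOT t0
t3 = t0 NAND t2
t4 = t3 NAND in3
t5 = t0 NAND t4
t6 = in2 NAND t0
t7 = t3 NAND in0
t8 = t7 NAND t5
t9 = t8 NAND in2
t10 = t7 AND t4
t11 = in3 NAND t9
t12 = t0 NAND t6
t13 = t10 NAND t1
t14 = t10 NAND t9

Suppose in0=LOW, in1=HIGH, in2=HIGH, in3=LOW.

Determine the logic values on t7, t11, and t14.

t7 = HIGH, t11 = HIGH, t14 = LOW

t0 = in1 NAND in2 = HIGH NAND HIGH = LOW
t2 = NOT t0 = NOT LOW = HIGH
t3 = t0 NAND t2 = LOW NAND HIGH = HIGH
t4 = t3 NAND in3 = HIGH NAND LOW = HIGH
t5 = t0 NAND t4 = LOW NAND HIGH = HIGH
t7 = t3 NAND in0 = HIGH NAND LOW = HIGH
t8 = t7 NAND t5 = HIGH NAND HIGH = LOW
t9 = t8 NAND in2 = LOW NAND HIGH = HIGH
t10 = t7 AND t4 = HIGH AND HIGH = HIGH
t11 = in3 NAND t9 = LOW NAND HIGH = HIGH
t14 = t10 NAND t9 = HIGH NAND HIGH = LOW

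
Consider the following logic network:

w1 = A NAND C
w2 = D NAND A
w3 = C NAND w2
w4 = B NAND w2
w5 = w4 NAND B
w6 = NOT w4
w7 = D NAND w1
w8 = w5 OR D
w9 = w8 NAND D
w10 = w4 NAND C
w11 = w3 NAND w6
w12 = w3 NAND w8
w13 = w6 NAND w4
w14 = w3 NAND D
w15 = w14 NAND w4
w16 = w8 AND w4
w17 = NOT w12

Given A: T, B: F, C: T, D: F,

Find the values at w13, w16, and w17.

w13 = T, w16 = T, w17 = F

w2 = D NAND A = F NAND T = T
w3 = C NAND w2 = T NAND T = F
w4 = B NAND w2 = F NAND T = T
w5 = w4 NAND B = T NAND F = T
w6 = NOT w4 = NOT T = F
w8 = w5 OR D = T OR F = T
w12 = w3 NAND w8 = F NAND T = T
w13 = w6 NAND w4 = F NAND T = T
w16 = w8 AND w4 = T AND T = T
w17 = NOT w12 = NOT T = F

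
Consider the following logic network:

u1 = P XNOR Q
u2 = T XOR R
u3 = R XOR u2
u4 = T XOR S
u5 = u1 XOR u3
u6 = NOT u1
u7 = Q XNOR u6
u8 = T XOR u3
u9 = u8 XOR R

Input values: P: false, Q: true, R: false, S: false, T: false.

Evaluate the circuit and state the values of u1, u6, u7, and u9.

u1 = P XNOR Q = false XNOR true = false
u2 = T XOR R = false XOR false = false
u3 = R XOR u2 = false XOR false = false
u6 = NOT u1 = NOT false = true
u7 = Q XNOR u6 = true XNOR true = true
u8 = T XOR u3 = false XOR false = false
u9 = u8 XOR R = false XOR false = false

u1 = false  u6 = true  u7 = true  u9 = false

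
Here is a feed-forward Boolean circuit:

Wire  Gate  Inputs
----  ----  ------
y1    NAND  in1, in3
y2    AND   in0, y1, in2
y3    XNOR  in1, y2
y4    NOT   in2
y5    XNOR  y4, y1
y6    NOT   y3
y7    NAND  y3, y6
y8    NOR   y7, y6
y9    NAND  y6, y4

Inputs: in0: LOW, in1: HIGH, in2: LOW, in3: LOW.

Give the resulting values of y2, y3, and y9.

y2 = LOW, y3 = LOW, y9 = LOW

y1 = in1 NAND in3 = HIGH NAND LOW = HIGH
y2 = in0 AND y1 AND in2 = LOW AND HIGH AND LOW = LOW
y3 = in1 XNOR y2 = HIGH XNOR LOW = LOW
y4 = NOT in2 = NOT LOW = HIGH
y6 = NOT y3 = NOT LOW = HIGH
y9 = y6 NAND y4 = HIGH NAND HIGH = LOW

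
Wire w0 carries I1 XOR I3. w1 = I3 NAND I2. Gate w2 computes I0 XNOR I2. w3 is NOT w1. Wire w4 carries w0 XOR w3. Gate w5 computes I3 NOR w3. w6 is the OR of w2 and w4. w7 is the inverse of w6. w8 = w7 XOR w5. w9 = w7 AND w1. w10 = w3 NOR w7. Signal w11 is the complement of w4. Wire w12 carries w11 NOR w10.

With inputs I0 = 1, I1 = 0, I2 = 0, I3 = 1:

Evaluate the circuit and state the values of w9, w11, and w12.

w9 = 0, w11 = 0, w12 = 0

w0 = I1 XOR I3 = 0 XOR 1 = 1
w1 = I3 NAND I2 = 1 NAND 0 = 1
w2 = I0 XNOR I2 = 1 XNOR 0 = 0
w3 = NOT w1 = NOT 1 = 0
w4 = w0 XOR w3 = 1 XOR 0 = 1
w6 = w2 OR w4 = 0 OR 1 = 1
w7 = NOT w6 = NOT 1 = 0
w9 = w7 AND w1 = 0 AND 1 = 0
w10 = w3 NOR w7 = 0 NOR 0 = 1
w11 = NOT w4 = NOT 1 = 0
w12 = w11 NOR w10 = 0 NOR 1 = 0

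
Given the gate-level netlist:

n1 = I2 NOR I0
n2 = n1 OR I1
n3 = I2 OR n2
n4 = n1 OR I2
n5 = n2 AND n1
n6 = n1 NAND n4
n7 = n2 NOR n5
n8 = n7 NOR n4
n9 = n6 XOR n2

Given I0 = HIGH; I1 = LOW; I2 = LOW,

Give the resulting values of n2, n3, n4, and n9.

n2 = LOW  n3 = LOW  n4 = LOW  n9 = HIGH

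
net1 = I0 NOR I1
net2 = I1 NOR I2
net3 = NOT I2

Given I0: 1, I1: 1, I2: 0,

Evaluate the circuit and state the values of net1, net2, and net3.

net1 = 0; net2 = 0; net3 = 1

net1 = I0 NOR I1 = 1 NOR 1 = 0
net2 = I1 NOR I2 = 1 NOR 0 = 0
net3 = NOT I2 = NOT 0 = 1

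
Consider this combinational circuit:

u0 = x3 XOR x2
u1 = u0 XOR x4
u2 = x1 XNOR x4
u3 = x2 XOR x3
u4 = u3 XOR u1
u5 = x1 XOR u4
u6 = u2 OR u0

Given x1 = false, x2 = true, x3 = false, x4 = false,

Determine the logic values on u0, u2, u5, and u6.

u0 = x3 XOR x2 = false XOR true = true
u1 = u0 XOR x4 = true XOR false = true
u2 = x1 XNOR x4 = false XNOR false = true
u3 = x2 XOR x3 = true XOR false = true
u4 = u3 XOR u1 = true XOR true = false
u5 = x1 XOR u4 = false XOR false = false
u6 = u2 OR u0 = true OR true = true

u0 = true; u2 = true; u5 = false; u6 = true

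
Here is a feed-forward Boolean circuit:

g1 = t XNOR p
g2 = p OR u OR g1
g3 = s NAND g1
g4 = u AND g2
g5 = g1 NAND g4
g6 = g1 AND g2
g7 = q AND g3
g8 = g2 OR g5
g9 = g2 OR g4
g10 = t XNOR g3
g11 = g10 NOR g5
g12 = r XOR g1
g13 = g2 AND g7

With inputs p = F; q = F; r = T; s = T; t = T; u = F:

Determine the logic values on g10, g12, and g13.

g1 = t XNOR p = T XNOR F = F
g2 = p OR u OR g1 = F OR F OR F = F
g3 = s NAND g1 = T NAND F = T
g7 = q AND g3 = F AND T = F
g10 = t XNOR g3 = T XNOR T = T
g12 = r XOR g1 = T XOR F = T
g13 = g2 AND g7 = F AND F = F

g10 = T, g12 = T, g13 = F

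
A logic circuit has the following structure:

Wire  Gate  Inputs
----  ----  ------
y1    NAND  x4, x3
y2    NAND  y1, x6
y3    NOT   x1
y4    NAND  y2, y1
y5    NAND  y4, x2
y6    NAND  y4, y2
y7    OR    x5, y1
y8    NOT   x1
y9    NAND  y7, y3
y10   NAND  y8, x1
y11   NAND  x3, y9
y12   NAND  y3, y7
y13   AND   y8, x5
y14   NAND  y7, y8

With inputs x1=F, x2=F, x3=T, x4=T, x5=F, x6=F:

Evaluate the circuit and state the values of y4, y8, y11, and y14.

y1 = x4 NAND x3 = T NAND T = F
y2 = y1 NAND x6 = F NAND F = T
y3 = NOT x1 = NOT F = T
y4 = y2 NAND y1 = T NAND F = T
y7 = x5 OR y1 = F OR F = F
y8 = NOT x1 = NOT F = T
y9 = y7 NAND y3 = F NAND T = T
y11 = x3 NAND y9 = T NAND T = F
y14 = y7 NAND y8 = F NAND T = T

y4 = T, y8 = T, y11 = F, y14 = T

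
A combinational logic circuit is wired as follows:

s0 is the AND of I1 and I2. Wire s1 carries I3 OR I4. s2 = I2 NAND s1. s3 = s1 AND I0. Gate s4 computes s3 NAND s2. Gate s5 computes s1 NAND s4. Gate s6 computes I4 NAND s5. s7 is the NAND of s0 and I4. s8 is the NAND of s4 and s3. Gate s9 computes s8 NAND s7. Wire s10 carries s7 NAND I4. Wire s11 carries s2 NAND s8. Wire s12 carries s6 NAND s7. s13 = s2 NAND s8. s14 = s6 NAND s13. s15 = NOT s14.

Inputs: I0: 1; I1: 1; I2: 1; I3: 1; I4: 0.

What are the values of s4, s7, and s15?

s0 = I1 AND I2 = 1 AND 1 = 1
s1 = I3 OR I4 = 1 OR 0 = 1
s2 = I2 NAND s1 = 1 NAND 1 = 0
s3 = s1 AND I0 = 1 AND 1 = 1
s4 = s3 NAND s2 = 1 NAND 0 = 1
s5 = s1 NAND s4 = 1 NAND 1 = 0
s6 = I4 NAND s5 = 0 NAND 0 = 1
s7 = s0 NAND I4 = 1 NAND 0 = 1
s8 = s4 NAND s3 = 1 NAND 1 = 0
s13 = s2 NAND s8 = 0 NAND 0 = 1
s14 = s6 NAND s13 = 1 NAND 1 = 0
s15 = NOT s14 = NOT 0 = 1

s4 = 1, s7 = 1, s15 = 1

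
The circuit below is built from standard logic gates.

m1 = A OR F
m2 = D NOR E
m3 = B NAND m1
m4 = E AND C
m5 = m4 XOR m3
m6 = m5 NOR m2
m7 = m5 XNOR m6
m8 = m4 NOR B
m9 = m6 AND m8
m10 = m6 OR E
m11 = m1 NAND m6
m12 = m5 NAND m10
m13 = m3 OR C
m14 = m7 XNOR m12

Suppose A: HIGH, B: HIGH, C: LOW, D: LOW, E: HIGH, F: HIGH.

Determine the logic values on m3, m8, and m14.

m3 = LOW, m8 = LOW, m14 = LOW

m1 = A OR F = HIGH OR HIGH = HIGH
m2 = D NOR E = LOW NOR HIGH = LOW
m3 = B NAND m1 = HIGH NAND HIGH = LOW
m4 = E AND C = HIGH AND LOW = LOW
m5 = m4 XOR m3 = LOW XOR LOW = LOW
m6 = m5 NOR m2 = LOW NOR LOW = HIGH
m7 = m5 XNOR m6 = LOW XNOR HIGH = LOW
m8 = m4 NOR B = LOW NOR HIGH = LOW
m10 = m6 OR E = HIGH OR HIGH = HIGH
m12 = m5 NAND m10 = LOW NAND HIGH = HIGH
m14 = m7 XNOR m12 = LOW XNOR HIGH = LOW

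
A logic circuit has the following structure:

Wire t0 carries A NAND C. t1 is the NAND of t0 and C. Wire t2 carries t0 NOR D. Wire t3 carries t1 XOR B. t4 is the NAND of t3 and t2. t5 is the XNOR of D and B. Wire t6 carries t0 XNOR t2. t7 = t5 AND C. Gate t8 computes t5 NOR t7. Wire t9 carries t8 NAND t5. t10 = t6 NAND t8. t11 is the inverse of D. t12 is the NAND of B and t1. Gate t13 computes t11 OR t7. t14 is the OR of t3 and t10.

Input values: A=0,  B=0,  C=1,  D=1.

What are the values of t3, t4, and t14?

t3 = 0, t4 = 1, t14 = 1

t0 = A NAND C = 0 NAND 1 = 1
t1 = t0 NAND C = 1 NAND 1 = 0
t2 = t0 NOR D = 1 NOR 1 = 0
t3 = t1 XOR B = 0 XOR 0 = 0
t4 = t3 NAND t2 = 0 NAND 0 = 1
t5 = D XNOR B = 1 XNOR 0 = 0
t6 = t0 XNOR t2 = 1 XNOR 0 = 0
t7 = t5 AND C = 0 AND 1 = 0
t8 = t5 NOR t7 = 0 NOR 0 = 1
t10 = t6 NAND t8 = 0 NAND 1 = 1
t14 = t3 OR t10 = 0 OR 1 = 1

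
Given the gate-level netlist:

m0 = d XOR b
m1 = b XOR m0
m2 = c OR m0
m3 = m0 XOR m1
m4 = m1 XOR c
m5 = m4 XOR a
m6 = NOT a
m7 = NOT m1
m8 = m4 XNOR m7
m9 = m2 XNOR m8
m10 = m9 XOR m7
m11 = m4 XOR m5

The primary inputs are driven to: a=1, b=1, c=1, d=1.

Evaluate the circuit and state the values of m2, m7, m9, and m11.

m0 = d XOR b = 1 XOR 1 = 0
m1 = b XOR m0 = 1 XOR 0 = 1
m2 = c OR m0 = 1 OR 0 = 1
m4 = m1 XOR c = 1 XOR 1 = 0
m5 = m4 XOR a = 0 XOR 1 = 1
m7 = NOT m1 = NOT 1 = 0
m8 = m4 XNOR m7 = 0 XNOR 0 = 1
m9 = m2 XNOR m8 = 1 XNOR 1 = 1
m11 = m4 XOR m5 = 0 XOR 1 = 1

m2 = 1, m7 = 0, m9 = 1, m11 = 1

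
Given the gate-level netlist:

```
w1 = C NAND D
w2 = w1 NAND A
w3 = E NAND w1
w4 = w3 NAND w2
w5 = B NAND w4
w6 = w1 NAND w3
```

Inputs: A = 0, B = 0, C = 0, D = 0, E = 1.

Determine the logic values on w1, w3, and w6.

w1 = 1, w3 = 0, w6 = 1

w1 = C NAND D = 0 NAND 0 = 1
w3 = E NAND w1 = 1 NAND 1 = 0
w6 = w1 NAND w3 = 1 NAND 0 = 1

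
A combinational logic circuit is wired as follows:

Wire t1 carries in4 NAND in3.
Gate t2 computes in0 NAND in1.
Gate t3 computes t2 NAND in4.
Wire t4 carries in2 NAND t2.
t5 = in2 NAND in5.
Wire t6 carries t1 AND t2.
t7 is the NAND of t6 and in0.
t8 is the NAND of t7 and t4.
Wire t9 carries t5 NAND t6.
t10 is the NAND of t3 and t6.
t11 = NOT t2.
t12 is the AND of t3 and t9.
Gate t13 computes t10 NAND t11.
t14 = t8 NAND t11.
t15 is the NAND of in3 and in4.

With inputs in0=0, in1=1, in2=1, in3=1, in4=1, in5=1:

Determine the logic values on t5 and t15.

t5 = 0  t15 = 0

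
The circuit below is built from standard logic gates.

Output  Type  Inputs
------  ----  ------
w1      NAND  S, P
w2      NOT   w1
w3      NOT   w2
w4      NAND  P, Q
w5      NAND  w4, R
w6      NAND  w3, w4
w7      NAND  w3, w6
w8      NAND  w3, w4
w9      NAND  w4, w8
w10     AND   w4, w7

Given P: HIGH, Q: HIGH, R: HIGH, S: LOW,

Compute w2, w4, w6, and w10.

w1 = S NAND P = LOW NAND HIGH = HIGH
w2 = NOT w1 = NOT HIGH = LOW
w3 = NOT w2 = NOT LOW = HIGH
w4 = P NAND Q = HIGH NAND HIGH = LOW
w6 = w3 NAND w4 = HIGH NAND LOW = HIGH
w7 = w3 NAND w6 = HIGH NAND HIGH = LOW
w10 = w4 AND w7 = LOW AND LOW = LOW

w2 = LOW  w4 = LOW  w6 = HIGH  w10 = LOW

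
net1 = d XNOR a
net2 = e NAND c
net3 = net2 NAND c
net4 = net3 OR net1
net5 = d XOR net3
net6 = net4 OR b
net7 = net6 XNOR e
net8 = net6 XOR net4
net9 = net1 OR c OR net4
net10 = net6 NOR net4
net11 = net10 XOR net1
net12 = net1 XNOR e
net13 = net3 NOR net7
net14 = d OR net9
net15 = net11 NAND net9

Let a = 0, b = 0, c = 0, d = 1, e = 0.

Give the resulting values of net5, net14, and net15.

net1 = d XNOR a = 1 XNOR 0 = 0
net2 = e NAND c = 0 NAND 0 = 1
net3 = net2 NAND c = 1 NAND 0 = 1
net4 = net3 OR net1 = 1 OR 0 = 1
net5 = d XOR net3 = 1 XOR 1 = 0
net6 = net4 OR b = 1 OR 0 = 1
net9 = net1 OR c OR net4 = 0 OR 0 OR 1 = 1
net10 = net6 NOR net4 = 1 NOR 1 = 0
net11 = net10 XOR net1 = 0 XOR 0 = 0
net14 = d OR net9 = 1 OR 1 = 1
net15 = net11 NAND net9 = 0 NAND 1 = 1

net5 = 0, net14 = 1, net15 = 1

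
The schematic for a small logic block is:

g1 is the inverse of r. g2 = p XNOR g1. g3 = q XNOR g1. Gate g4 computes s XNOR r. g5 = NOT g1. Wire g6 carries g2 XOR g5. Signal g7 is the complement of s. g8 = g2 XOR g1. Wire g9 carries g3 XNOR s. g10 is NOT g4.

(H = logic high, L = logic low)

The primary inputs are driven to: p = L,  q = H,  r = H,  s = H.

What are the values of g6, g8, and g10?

g1 = NOT r = NOT H = L
g2 = p XNOR g1 = L XNOR L = H
g4 = s XNOR r = H XNOR H = H
g5 = NOT g1 = NOT L = H
g6 = g2 XOR g5 = H XOR H = L
g8 = g2 XOR g1 = H XOR L = H
g10 = NOT g4 = NOT H = L

g6 = L, g8 = H, g10 = L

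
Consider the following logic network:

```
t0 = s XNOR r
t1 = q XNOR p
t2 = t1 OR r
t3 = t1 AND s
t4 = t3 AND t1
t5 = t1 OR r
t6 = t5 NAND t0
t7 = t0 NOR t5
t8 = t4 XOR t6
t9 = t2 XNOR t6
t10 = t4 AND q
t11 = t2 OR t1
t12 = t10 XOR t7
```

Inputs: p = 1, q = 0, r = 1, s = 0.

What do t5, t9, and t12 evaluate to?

t5 = 1  t9 = 1  t12 = 0

t0 = s XNOR r = 0 XNOR 1 = 0
t1 = q XNOR p = 0 XNOR 1 = 0
t2 = t1 OR r = 0 OR 1 = 1
t3 = t1 AND s = 0 AND 0 = 0
t4 = t3 AND t1 = 0 AND 0 = 0
t5 = t1 OR r = 0 OR 1 = 1
t6 = t5 NAND t0 = 1 NAND 0 = 1
t7 = t0 NOR t5 = 0 NOR 1 = 0
t9 = t2 XNOR t6 = 1 XNOR 1 = 1
t10 = t4 AND q = 0 AND 0 = 0
t12 = t10 XOR t7 = 0 XOR 0 = 0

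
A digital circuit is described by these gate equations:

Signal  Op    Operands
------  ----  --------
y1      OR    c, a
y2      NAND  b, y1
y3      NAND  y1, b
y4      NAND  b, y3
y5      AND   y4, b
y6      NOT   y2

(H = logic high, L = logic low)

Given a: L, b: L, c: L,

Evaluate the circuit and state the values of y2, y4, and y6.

y2 = H; y4 = H; y6 = L

y1 = c OR a = L OR L = L
y2 = b NAND y1 = L NAND L = H
y3 = y1 NAND b = L NAND L = H
y4 = b NAND y3 = L NAND H = H
y6 = NOT y2 = NOT H = L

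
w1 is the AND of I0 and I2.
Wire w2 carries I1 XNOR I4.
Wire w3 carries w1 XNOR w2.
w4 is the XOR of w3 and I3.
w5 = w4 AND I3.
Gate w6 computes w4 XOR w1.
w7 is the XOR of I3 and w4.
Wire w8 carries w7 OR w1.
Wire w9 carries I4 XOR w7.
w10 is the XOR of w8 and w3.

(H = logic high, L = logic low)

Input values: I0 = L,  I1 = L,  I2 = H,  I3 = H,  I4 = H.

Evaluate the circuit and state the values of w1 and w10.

w1 = L, w10 = L

w1 = I0 AND I2 = L AND H = L
w2 = I1 XNOR I4 = L XNOR H = L
w3 = w1 XNOR w2 = L XNOR L = H
w4 = w3 XOR I3 = H XOR H = L
w7 = I3 XOR w4 = H XOR L = H
w8 = w7 OR w1 = H OR L = H
w10 = w8 XOR w3 = H XOR H = L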